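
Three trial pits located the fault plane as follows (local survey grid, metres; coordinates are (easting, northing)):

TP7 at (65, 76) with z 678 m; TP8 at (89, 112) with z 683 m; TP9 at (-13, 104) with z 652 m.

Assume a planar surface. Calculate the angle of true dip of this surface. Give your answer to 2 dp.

Let the plane be z = a·E + b·N + c.
TP8−TP7: 24a + 36b = 5;  TP9−TP7: −78a + 28b = −26.
Solving gives a = 0.30920, b = −0.06724.
Gradient magnitude |∇z| = √(a² + b²) = √(0.09560 + 0.00452) = 0.31642.
True dip = arctan(0.31642) = 17.56°, dipping toward WNW (azimuth ≈ 282°).

17.56°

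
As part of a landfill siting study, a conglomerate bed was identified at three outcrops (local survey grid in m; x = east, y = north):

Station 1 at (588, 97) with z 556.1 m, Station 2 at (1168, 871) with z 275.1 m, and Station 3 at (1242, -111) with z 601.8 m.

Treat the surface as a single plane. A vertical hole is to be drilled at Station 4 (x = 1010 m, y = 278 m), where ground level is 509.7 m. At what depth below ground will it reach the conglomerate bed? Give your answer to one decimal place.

Let the plane be z = a·x + b·y + c.
Station 2−Station 1: 580a + 774b = −281;  Station 3−Station 1: 654a − 208b = 45.7.
Solving gives a = −0.036814, b = −0.335463.
Then c = 556.1 − a·588 − b·97 = 610.29.
At (1010, 278): z_contact = −37.18 − 93.26 + 610.29 = 479.85 m.
Depth below ground = 509.7 − 479.85 = 29.9 m.

29.9 m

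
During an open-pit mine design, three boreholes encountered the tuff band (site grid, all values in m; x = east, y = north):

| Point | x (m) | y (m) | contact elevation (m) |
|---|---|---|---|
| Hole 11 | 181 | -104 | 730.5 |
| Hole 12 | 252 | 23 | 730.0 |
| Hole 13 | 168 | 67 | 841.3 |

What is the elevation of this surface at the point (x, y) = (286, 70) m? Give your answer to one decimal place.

721.9 m

Two edge vectors: Hole 11→Hole 12 = (71, 127, -0.5), Hole 11→Hole 13 = (-13, 171, 110.8).
Normal n = (Hole 11→Hole 12) × (Hole 11→Hole 13) = (14157.1, -7860.3, 13792).
So ∂z/∂x = −n_x/n_z = −1.02647 and ∂z/∂y = −n_y/n_z = 0.56992.
Intercept c from Hole 11: 730.5 + 185.79 + 59.27 = 975.56.
At (286, 70): z = −293.6 + 39.9 + 975.56 = 721.9 m.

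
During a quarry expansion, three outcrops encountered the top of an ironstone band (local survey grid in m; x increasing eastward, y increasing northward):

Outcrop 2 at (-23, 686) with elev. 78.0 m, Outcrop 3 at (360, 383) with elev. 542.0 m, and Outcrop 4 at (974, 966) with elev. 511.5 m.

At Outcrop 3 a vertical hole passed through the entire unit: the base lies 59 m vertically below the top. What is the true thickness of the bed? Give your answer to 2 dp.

Two edge vectors: Outcrop 2→Outcrop 3 = (383, -303, 464), Outcrop 2→Outcrop 4 = (997, 280, 433.5).
Normal n = (Outcrop 2→Outcrop 3) × (Outcrop 2→Outcrop 4) = (-261270.5, 296577.5, 409331).
So ∂z/∂x = −n_x/n_z = 0.63829 and ∂z/∂y = −n_y/n_z = −0.72454.
|∇z| = √(a²+b²) = 0.96559, so dip δ = arctan(0.96559) = 44.00°.
True thickness = vertical thickness × cos δ = 59 × cos 44.00° = 42.44 m.

42.44 m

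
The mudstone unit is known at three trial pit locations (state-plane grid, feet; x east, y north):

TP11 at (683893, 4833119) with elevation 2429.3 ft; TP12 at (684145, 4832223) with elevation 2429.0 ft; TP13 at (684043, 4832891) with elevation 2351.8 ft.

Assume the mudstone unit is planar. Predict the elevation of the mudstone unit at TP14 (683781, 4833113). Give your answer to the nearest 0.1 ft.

2531.8 ft

Two edge vectors: TP11→TP12 = (252, -896, -0.3), TP11→TP13 = (150, -228, -77.5).
Normal n = (TP11→TP12) × (TP11→TP13) = (69371.6, 19485, 76944).
So ∂z/∂x = −n_x/n_z = −0.901585569 and ∂z/∂y = −n_y/n_z = −0.253236120.
Intercept c from TP11: 2429.3 + 616588.06 + 1223920.30 = 1842937.66.
At (683781, 4833113): z = −616487.1 − 1223918.8 + 1842937.66 = 2531.8 ft.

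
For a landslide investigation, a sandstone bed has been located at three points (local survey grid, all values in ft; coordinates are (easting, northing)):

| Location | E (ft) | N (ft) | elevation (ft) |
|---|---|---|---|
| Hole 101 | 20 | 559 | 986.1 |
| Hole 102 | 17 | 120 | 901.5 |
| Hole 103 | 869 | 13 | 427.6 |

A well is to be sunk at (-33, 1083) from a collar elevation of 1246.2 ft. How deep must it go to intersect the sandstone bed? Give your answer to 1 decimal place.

129.0 ft

Let the plane be z = a·E + b·N + c.
Hole 102−Hole 101: −3a − 439b = −84.6;  Hole 103−Hole 101: 849a − 546b = −558.5.
Solving gives a = −0.531563, b = 0.196343.
Then c = 986.1 − a·20 − b·559 = 886.98.
At (-33, 1083): z_contact = 17.54 + 212.64 + 886.98 = 1117.16 ft.
Depth below ground = 1246.2 − 1117.16 = 129.0 ft.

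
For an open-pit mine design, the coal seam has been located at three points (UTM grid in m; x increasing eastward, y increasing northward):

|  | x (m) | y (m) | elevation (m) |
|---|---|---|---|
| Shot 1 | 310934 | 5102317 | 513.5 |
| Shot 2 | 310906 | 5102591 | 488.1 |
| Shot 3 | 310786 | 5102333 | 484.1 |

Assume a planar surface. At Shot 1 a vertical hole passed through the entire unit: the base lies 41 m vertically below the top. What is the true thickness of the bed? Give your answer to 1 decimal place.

40.2 m

Let the plane be z = a·x + b·y + c.
Shot 2−Shot 1: −28a + 274b = −25.4;  Shot 3−Shot 1: −148a + 16b = −29.4.
Solving gives a = 0.19073, b = −0.07321.
|∇z| = √(a²+b²) = 0.20430, so dip δ = arctan(0.20430) = 11.55°.
True thickness = vertical thickness × cos δ = 41 × cos 11.55° = 40.2 m.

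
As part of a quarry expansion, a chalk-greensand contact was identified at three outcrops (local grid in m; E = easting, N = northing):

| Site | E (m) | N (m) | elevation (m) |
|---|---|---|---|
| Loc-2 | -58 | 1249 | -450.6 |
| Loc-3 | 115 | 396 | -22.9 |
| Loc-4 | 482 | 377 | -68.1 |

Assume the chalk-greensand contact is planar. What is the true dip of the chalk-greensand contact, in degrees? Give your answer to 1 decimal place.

28.9°

Let the plane be z = a·E + b·N + c.
Loc-3−Loc-2: 173a − 853b = 427.7;  Loc-4−Loc-2: 540a − 872b = 382.5.
Solving gives a = −0.15070, b = −0.53197.
Gradient magnitude |∇z| = √(a² + b²) = √(0.02271 + 0.28299) = 0.55291.
True dip = arctan(0.55291) = 28.9°, dipping toward NNE (azimuth ≈ 016°).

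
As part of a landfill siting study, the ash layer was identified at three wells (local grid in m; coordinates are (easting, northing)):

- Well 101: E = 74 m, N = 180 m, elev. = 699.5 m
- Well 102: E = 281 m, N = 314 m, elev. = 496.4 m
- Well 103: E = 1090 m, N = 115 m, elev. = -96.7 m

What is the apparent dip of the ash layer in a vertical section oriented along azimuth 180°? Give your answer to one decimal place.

Two edge vectors: Well 101→Well 102 = (207, 134, -203.1), Well 101→Well 103 = (1016, -65, -796.2).
Normal n = (Well 101→Well 102) × (Well 101→Well 103) = (-119892.3, -41536.2, -149599).
So ∂z/∂E = −n_x/n_z = −0.80142 and ∂z/∂N = −n_y/n_z = −0.27765.
Unit vector along 180° is (sin 180°, cos 180°) = (0.0000, -1.0000).
Slope in that direction = a·(0.0000) + b·(-1.0000) = 0.27765.
Apparent dip = arctan|0.27765| = 15.5° (true dip is 40.3°, so apparent ≤ true as expected).

15.5°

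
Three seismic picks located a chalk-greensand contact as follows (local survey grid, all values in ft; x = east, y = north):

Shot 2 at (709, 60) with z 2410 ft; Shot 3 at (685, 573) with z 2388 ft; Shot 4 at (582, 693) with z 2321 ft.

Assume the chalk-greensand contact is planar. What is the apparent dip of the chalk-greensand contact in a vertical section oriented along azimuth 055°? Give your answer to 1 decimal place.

27.1°

Let the plane be z = a·x + b·y + c.
Shot 3−Shot 2: −24a + 513b = −22;  Shot 4−Shot 2: −127a + 633b = −89.
Solving gives a = 0.63514, b = −0.01317.
Unit vector along 055° is (sin 55°, cos 55°) = (0.8192, 0.5736).
Slope in that direction = a·(0.8192) + b·(0.5736) = 0.51272.
Apparent dip = arctan|0.51272| = 27.1° (true dip is 32.4°, so apparent ≤ true as expected).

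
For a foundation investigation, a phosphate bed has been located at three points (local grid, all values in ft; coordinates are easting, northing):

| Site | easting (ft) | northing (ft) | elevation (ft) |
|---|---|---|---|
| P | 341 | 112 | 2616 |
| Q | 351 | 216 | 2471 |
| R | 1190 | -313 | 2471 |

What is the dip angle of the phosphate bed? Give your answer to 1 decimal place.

57.2°

Let the plane be z = a·easting + b·northing + c.
Q−P: 10a + 104b = −145;  R−P: 849a − 425b = −145.
Solving gives a = −0.82883, b = −1.31454.
Gradient magnitude |∇z| = √(a² + b²) = √(0.68696 + 1.72800) = 1.55402.
True dip = arctan(1.55402) = 57.2°, dipping toward NNE (azimuth ≈ 032°).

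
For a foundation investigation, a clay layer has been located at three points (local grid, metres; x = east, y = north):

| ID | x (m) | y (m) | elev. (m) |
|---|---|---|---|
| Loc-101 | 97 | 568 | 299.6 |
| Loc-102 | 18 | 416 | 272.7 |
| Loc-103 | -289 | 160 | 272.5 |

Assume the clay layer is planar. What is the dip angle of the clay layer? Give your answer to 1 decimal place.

Let the plane be z = a·x + b·y + c.
Loc-102−Loc-101: −79a − 152b = −26.9;  Loc-103−Loc-101: −386a − 408b = −27.1.
Solving gives a = −0.25930, b = 0.31174.
Gradient magnitude |∇z| = √(a² + b²) = √(0.06724 + 0.09718) = 0.40549.
True dip = arctan(0.40549) = 22.1°, dipping toward SE (azimuth ≈ 140°).

22.1°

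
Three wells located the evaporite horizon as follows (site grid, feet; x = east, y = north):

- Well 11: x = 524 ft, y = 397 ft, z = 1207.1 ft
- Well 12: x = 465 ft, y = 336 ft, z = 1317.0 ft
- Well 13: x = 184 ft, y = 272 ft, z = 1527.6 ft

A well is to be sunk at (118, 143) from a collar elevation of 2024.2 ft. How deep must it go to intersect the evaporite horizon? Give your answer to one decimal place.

289.8 ft

Two edge vectors: Well 11→Well 12 = (-59, -61, 109.9), Well 11→Well 13 = (-340, -125, 320.5).
Normal n = (Well 11→Well 12) × (Well 11→Well 13) = (-5813, -18456.5, -13365).
So ∂z/∂x = −n_x/n_z = −0.43494 and ∂z/∂y = −n_y/n_z = −1.38096.
Intercept c from Well 11: 1207.1 + 227.91 + 548.24 = 1983.25.
At (118, 143): z_contact = −51.32 − 197.48 + 1983.25 = 1734.45 ft.
Depth below ground = 2024.2 − 1734.45 = 289.8 ft.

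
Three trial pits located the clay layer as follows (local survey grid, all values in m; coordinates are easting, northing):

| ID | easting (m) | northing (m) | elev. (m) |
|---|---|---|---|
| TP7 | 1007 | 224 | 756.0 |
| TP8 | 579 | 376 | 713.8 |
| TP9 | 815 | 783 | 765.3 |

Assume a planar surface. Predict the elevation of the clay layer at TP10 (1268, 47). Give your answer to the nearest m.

777 m

Two edge vectors: TP7→TP8 = (-428, 152, -42.2), TP7→TP9 = (-192, 559, 9.3).
Normal n = (TP7→TP8) × (TP7→TP9) = (25003.4, 12082.8, -210068).
So ∂z/∂easting = −n_x/n_z = 0.11903 and ∂z/∂northing = −n_y/n_z = 0.05752.
Intercept c from TP7: 756 − 119.86 − 12.88 = 623.26.
At (1268, 47): z = 150.9 + 2.7 + 623.26 = 776.9 m.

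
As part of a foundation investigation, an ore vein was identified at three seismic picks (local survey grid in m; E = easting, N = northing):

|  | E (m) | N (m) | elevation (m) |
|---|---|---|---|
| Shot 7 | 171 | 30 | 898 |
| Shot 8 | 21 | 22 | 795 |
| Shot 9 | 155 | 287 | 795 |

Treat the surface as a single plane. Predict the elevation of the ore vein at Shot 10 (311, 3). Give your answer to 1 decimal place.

1006.4 m

Two edge vectors: Shot 7→Shot 8 = (-150, -8, -103), Shot 7→Shot 9 = (-16, 257, -103).
Normal n = (Shot 7→Shot 8) × (Shot 7→Shot 9) = (27295, -13802, -38678).
So ∂z/∂E = −n_x/n_z = 0.70570 and ∂z/∂N = −n_y/n_z = −0.35684.
Intercept c from Shot 7: 898 − 120.67 + 10.71 = 788.03.
At (311, 3): z = 219.5 − 1.1 + 788.03 = 1006.4 m.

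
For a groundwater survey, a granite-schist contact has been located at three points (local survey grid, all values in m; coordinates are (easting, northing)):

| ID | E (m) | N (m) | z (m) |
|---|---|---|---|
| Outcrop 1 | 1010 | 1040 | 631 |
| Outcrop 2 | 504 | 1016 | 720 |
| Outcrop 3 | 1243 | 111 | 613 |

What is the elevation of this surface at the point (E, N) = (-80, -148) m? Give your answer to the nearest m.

850 m

Two edge vectors: Outcrop 1→Outcrop 2 = (-506, -24, 89), Outcrop 1→Outcrop 3 = (233, -929, -18).
Normal n = (Outcrop 1→Outcrop 2) × (Outcrop 1→Outcrop 3) = (83113, 11629, 475666).
So ∂z/∂E = −n_x/n_z = −0.17473 and ∂z/∂N = −n_y/n_z = −0.02445.
Intercept c from Outcrop 1: 631 + 176.48 + 25.43 = 832.90.
At (-80, -148): z = 14.0 + 3.6 + 832.90 = 850.5 m.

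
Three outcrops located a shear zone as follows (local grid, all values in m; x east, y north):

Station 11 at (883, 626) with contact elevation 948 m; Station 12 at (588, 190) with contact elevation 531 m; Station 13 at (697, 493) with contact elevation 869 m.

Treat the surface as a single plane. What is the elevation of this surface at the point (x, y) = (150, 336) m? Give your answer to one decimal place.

940.1 m

Let the plane be z = a·x + b·y + c.
Station 12−Station 11: −295a − 436b = −417;  Station 13−Station 11: −186a − 133b = −79.
Solving gives a = −0.50207, b = 1.29612.
Then c = 948 − a·883 − b·626 = 579.95.
At (150, 336): z = −75.3 + 435.5 + 579.95 = 940.1 m.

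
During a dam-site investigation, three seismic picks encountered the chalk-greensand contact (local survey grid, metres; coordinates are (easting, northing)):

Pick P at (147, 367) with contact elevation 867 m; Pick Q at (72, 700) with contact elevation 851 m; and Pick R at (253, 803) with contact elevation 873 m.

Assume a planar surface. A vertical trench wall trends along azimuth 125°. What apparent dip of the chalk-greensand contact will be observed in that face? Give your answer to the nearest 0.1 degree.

Two edge vectors: Pick P→Pick Q = (-75, 333, -16), Pick P→Pick R = (106, 436, 6).
Normal n = (Pick P→Pick Q) × (Pick P→Pick R) = (8974, -1246, -67998).
So ∂z/∂E = −n_x/n_z = 0.13197 and ∂z/∂N = −n_y/n_z = −0.01832.
Unit vector along 125° is (sin 125°, cos 125°) = (0.8192, -0.5736).
Slope in that direction = a·(0.8192) + b·(-0.5736) = 0.11862.
Apparent dip = arctan|0.11862| = 6.8° (true dip is 7.6°, so apparent ≤ true as expected).

6.8°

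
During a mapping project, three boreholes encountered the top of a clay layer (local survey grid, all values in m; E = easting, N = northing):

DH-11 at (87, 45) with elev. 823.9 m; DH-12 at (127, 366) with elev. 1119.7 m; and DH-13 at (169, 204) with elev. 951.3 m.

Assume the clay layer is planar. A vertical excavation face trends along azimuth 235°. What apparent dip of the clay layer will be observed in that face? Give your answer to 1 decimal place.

Two edge vectors: DH-11→DH-12 = (40, 321, 295.8), DH-11→DH-13 = (82, 159, 127.4).
Normal n = (DH-11→DH-12) × (DH-11→DH-13) = (-6136.8, 19159.6, -19962).
So ∂z/∂E = −n_x/n_z = −0.30742 and ∂z/∂N = −n_y/n_z = 0.95980.
Unit vector along 235° is (sin 235°, cos 235°) = (-0.8192, -0.5736).
Slope in that direction = a·(-0.8192) + b·(-0.5736) = −0.29869.
Apparent dip = arctan|0.29869| = 16.6° (true dip is 45.2°, so apparent ≤ true as expected).

16.6°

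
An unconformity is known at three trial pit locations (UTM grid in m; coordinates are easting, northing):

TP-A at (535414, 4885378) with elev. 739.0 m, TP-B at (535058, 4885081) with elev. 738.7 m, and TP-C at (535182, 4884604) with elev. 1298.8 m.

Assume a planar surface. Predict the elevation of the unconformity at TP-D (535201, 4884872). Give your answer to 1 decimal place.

Two edge vectors: TP-A→TP-B = (-356, -297, -0.3), TP-A→TP-C = (-232, -774, 559.8).
Normal n = (TP-A→TP-B) × (TP-A→TP-C) = (-166492.8, 199358.4, 206640).
So ∂z/∂easting = −n_x/n_z = 0.805714286 and ∂z/∂northing = −n_y/n_z = −0.964761905.
Intercept c from TP-A: 739 − 431390.71 + 4713226.58 = 4282574.88.
At (535201, 4884872): z = 431219.1 − 4712738.4 + 4282574.88 = 1055.6 m.

1055.6 m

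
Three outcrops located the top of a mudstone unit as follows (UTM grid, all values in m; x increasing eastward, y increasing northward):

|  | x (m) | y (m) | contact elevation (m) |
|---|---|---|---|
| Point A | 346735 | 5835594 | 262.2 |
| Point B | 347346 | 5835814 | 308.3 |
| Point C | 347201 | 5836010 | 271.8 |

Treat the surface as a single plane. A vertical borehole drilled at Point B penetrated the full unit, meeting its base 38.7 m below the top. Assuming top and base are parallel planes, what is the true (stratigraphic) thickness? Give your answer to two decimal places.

Two edge vectors: Point A→Point B = (611, 220, 46.1), Point A→Point C = (466, 416, 9.6).
Normal n = (Point A→Point B) × (Point A→Point C) = (-17065.6, 15617, 151656).
So ∂z/∂x = −n_x/n_z = 0.11253 and ∂z/∂y = −n_y/n_z = −0.10298.
|∇z| = √(a²+b²) = 0.15253, so dip δ = arctan(0.15253) = 8.67°.
True thickness = vertical thickness × cos δ = 38.7 × cos 8.67° = 38.26 m.

38.26 m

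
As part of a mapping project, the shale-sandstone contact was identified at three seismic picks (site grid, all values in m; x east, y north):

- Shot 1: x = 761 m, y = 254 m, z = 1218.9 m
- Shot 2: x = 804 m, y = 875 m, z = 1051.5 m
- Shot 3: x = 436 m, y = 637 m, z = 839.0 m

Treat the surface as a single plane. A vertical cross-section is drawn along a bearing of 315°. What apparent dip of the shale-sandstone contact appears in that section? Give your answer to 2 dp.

Two edge vectors: Shot 1→Shot 2 = (43, 621, -167.4), Shot 1→Shot 3 = (-325, 383, -379.9).
Normal n = (Shot 1→Shot 2) × (Shot 1→Shot 3) = (-171803.7, 70740.7, 218294).
So ∂z/∂x = −n_x/n_z = 0.78703 and ∂z/∂y = −n_y/n_z = −0.32406.
Unit vector along 315° is (sin 315°, cos 315°) = (-0.7071, 0.7071).
Slope in that direction = a·(-0.7071) + b·(0.7071) = −0.78566.
Apparent dip = arctan|0.78566| = 38.16° (true dip is 40.4°, so apparent ≤ true as expected).

38.16°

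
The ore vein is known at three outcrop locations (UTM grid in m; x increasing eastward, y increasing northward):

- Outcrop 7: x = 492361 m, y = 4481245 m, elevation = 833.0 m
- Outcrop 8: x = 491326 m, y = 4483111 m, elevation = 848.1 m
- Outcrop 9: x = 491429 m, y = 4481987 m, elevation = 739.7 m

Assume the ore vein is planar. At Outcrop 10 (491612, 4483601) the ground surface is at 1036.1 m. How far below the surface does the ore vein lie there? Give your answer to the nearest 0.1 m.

Let the plane be z = a·x + b·y + c.
Outcrop 8−Outcrop 7: −1035a + 1866b = 15.1;  Outcrop 9−Outcrop 7: −932a + 742b = −93.3.
Solving gives a = 0.190808347, b = 0.113926388.
Then c = 833 − a·492361 − b·4481245 = −603645.64.
At (491612, 4483601): z_contact = 93803.67 + 510800.47 − 603645.64 = 958.50 m.
Depth below ground = 1036.1 − 958.50 = 77.6 m.

77.6 m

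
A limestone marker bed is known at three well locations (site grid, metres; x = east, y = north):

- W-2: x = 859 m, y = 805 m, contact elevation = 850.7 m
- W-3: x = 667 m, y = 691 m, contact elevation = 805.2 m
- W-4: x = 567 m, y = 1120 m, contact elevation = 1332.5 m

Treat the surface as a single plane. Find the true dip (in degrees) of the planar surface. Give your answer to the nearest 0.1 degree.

50.4°

Two edge vectors: W-2→W-3 = (-192, -114, -45.5), W-2→W-4 = (-292, 315, 481.8).
Normal n = (W-2→W-3) × (W-2→W-4) = (-40592.7, 105791.6, -93768).
So ∂z/∂x = −n_x/n_z = −0.43291 and ∂z/∂y = −n_y/n_z = 1.12823.
Gradient magnitude |∇z| = √(a² + b²) = √(0.18741 + 1.27290) = 1.20843.
True dip = arctan(1.20843) = 50.4°, dipping toward SSE (azimuth ≈ 159°).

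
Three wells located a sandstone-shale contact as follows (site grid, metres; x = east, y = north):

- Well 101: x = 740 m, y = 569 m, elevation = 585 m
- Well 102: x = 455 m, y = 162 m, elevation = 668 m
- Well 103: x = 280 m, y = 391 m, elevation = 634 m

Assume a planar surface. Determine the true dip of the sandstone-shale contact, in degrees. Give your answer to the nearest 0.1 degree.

Let the plane be z = a·x + b·y + c.
Well 102−Well 101: −285a − 407b = 83;  Well 103−Well 101: −460a − 178b = 49.
Solving gives a = −0.03787, b = −0.17741.
Gradient magnitude |∇z| = √(a² + b²) = √(0.00143 + 0.03148) = 0.18141.
True dip = arctan(0.18141) = 10.3°, dipping toward NNE (azimuth ≈ 012°).

10.3°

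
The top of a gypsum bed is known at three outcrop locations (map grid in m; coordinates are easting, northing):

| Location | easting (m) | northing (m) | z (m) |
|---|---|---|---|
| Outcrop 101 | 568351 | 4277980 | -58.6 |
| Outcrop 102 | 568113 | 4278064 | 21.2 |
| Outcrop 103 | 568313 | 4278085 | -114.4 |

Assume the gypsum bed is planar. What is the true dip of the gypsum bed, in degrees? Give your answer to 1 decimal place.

Let the plane be z = a·easting + b·northing + c.
Outcrop 102−Outcrop 101: −238a + 84b = 79.8;  Outcrop 103−Outcrop 101: −38a + 105b = −55.8.
Solving gives a = −0.59942, b = −0.74836.
Gradient magnitude |∇z| = √(a² + b²) = √(0.35931 + 0.56005) = 0.95883.
True dip = arctan(0.95883) = 43.8°, dipping toward NE (azimuth ≈ 039°).

43.8°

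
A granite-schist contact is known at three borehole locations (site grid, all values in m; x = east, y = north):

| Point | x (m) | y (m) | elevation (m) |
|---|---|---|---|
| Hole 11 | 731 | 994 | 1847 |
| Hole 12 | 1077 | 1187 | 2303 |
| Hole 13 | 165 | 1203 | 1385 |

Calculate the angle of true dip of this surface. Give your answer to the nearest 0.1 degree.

Let the plane be z = a·x + b·y + c.
Hole 12−Hole 11: 346a + 193b = 456;  Hole 13−Hole 11: −566a + 209b = −462.
Solving gives a = 1.01607, b = 0.54113.
Gradient magnitude |∇z| = √(a² + b²) = √(1.03240 + 0.29283) = 1.15119.
True dip = arctan(1.15119) = 49.0°, dipping toward WSW (azimuth ≈ 242°).

49.0°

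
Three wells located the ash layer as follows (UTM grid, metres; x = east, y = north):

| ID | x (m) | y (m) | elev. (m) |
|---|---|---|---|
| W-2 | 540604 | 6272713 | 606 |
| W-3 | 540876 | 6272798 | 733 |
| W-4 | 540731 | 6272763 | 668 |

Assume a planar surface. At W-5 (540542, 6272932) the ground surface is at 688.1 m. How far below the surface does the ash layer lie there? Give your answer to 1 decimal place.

48.6 m

Let the plane be z = a·x + b·y + c.
W-3−W-2: 272a + 85b = 127;  W-4−W-2: 127a + 50b = 62.
Solving gives a = 0.385026738, b = 0.262032086.
Then c = 606 − a·540604 − b·6272713 = −1851193.06.
At (540542, 6272932): z_contact = 208123.12 + 1643709.45 − 1851193.06 = 639.51 m.
Depth below ground = 688.1 − 639.51 = 48.6 m.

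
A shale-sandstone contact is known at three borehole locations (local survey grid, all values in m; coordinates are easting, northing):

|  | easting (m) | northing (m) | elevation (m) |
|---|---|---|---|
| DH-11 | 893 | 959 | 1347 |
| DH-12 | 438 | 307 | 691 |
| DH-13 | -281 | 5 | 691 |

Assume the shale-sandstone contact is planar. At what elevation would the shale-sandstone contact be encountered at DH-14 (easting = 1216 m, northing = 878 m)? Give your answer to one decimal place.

1038.6 m

Let the plane be z = a·easting + b·northing + c.
DH-12−DH-11: −455a − 652b = −656;  DH-13−DH-11: −1174a − 954b = −656.
Solving gives a = −0.597843, b = 1.423341.
Then c = 1347 − a·893 − b·959 = 515.89.
At (1216, 878): z = −727.0 + 1249.7 + 515.89 = 1038.6 m.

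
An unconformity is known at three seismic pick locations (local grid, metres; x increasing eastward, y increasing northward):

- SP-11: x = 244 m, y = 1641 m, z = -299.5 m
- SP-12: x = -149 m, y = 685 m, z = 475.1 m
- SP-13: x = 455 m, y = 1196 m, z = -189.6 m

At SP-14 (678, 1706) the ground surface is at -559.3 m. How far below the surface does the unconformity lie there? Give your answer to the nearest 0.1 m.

52.0 m

Two edge vectors: SP-11→SP-12 = (-393, -956, 774.6), SP-11→SP-13 = (211, -445, 109.9).
Normal n = (SP-11→SP-12) × (SP-11→SP-13) = (239632.6, 206631.3, 376601).
So ∂z/∂x = −n_x/n_z = −0.636304 and ∂z/∂y = −n_y/n_z = −0.548674.
Intercept c from SP-11: -299.5 + 155.26 + 900.37 = 756.13.
At (678, 1706): z_contact = −431.41 − 936.04 + 756.13 = -611.32 m.
Depth below ground = -559.3 − (-611.32) = 52.0 m.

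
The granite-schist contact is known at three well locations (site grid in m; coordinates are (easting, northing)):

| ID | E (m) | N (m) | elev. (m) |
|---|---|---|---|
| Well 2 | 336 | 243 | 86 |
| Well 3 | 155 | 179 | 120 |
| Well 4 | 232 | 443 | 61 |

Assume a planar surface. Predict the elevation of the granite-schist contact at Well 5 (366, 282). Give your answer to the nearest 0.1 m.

Two edge vectors: Well 2→Well 3 = (-181, -64, 34), Well 2→Well 4 = (-104, 200, -25).
Normal n = (Well 2→Well 3) × (Well 2→Well 4) = (-5200, -8061, -42856).
So ∂z/∂E = −n_x/n_z = −0.12134 and ∂z/∂N = −n_y/n_z = −0.18810.
Intercept c from Well 2: 86 + 40.77 + 45.71 = 172.48.
At (366, 282): z = −44.4 − 53.0 + 172.48 = 75.0 m.

75.0 m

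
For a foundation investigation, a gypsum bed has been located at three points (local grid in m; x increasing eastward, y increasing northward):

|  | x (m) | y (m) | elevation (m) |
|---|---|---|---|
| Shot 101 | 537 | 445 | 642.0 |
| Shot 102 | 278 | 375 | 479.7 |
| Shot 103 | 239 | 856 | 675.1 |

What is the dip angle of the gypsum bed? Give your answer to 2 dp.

34.03°

Let the plane be z = a·x + b·y + c.
Shot 102−Shot 101: −259a − 70b = −162.3;  Shot 103−Shot 101: −298a + 411b = 33.1.
Solving gives a = 0.50576, b = 0.44724.
Gradient magnitude |∇z| = √(a² + b²) = √(0.25580 + 0.20003) = 0.67515.
True dip = arctan(0.67515) = 34.03°, dipping toward SW (azimuth ≈ 229°).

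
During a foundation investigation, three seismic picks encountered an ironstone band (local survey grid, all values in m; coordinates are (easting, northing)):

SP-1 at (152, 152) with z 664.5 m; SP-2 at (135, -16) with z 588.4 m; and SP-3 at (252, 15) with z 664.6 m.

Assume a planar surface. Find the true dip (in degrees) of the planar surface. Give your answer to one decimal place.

34.0°

Let the plane be z = a·E + b·N + c.
SP-2−SP-1: −17a − 168b = −76.1;  SP-3−SP-1: 100a − 137b = 0.1.
Solving gives a = 0.54590, b = 0.39774.
Gradient magnitude |∇z| = √(a² + b²) = √(0.29801 + 0.15819) = 0.67543.
True dip = arctan(0.67543) = 34.0°, dipping toward SW (azimuth ≈ 234°).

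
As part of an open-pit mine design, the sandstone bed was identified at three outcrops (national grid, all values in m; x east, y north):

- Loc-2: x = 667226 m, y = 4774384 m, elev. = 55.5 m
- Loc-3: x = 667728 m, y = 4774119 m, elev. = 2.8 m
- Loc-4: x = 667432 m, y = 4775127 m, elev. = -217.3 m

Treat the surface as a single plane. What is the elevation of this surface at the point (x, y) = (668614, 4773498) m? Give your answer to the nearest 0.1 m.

Two edge vectors: Loc-2→Loc-3 = (502, -265, -52.7), Loc-2→Loc-4 = (206, 743, -272.8).
Normal n = (Loc-2→Loc-3) × (Loc-2→Loc-4) = (111448.1, 126089.4, 427576).
So ∂z/∂x = −n_x/n_z = −0.260650972 and ∂z/∂y = −n_y/n_z = −0.294893539.
Intercept c from Loc-2: 55.5 + 173913.11 + 1407935.00 = 1581903.60.
At (668614, 4773498): z = −174274.9 − 1407673.7 + 1581903.60 = -45.0 m.

-45.0 m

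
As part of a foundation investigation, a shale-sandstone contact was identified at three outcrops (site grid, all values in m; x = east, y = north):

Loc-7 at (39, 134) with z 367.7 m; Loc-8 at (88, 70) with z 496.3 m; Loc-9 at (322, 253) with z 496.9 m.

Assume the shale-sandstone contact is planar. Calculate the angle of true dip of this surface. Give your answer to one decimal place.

Let the plane be z = a·x + b·y + c.
Loc-8−Loc-7: 49a − 64b = 128.6;  Loc-9−Loc-7: 283a + 119b = 129.2.
Solving gives a = 0.98451, b = −1.25561.
Gradient magnitude |∇z| = √(a² + b²) = √(0.96927 + 1.57655) = 1.59556.
True dip = arctan(1.59556) = 57.9°, dipping toward NW (azimuth ≈ 322°).

57.9°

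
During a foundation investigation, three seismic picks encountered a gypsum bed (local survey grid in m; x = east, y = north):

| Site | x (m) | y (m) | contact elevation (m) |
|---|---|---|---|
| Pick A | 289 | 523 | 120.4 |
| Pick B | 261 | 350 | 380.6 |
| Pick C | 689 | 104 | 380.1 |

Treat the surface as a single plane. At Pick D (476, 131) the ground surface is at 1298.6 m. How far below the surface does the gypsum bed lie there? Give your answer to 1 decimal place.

787.0 m

Two edge vectors: Pick A→Pick B = (-28, -173, 260.2), Pick A→Pick C = (400, -419, 259.7).
Normal n = (Pick A→Pick B) × (Pick A→Pick C) = (64095.7, 111351.6, 80932).
So ∂z/∂x = −n_x/n_z = −0.79197 and ∂z/∂y = −n_y/n_z = −1.37587.
Intercept c from Pick A: 120.4 + 228.88 + 719.58 = 1068.86.
At (476, 131): z_contact = −376.98 − 180.24 + 1068.86 = 511.64 m.
Depth below ground = 1298.6 − 511.64 = 787.0 m.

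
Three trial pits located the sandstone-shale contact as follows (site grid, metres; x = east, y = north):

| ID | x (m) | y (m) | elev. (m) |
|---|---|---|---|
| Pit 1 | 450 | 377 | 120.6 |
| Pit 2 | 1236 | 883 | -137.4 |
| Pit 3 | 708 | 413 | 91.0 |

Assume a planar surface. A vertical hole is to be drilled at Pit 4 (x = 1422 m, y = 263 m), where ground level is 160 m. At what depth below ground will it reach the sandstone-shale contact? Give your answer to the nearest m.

Let the plane be z = a·x + b·y + c.
Pit 2−Pit 1: 786a + 506b = −258;  Pit 3−Pit 1: 258a + 36b = −29.6.
Solving gives a = −0.05564, b = −0.42345.
Then c = 120.6 − a·450 − b·377 = 305.28.
At (1422, 263): z_contact = −79.1 − 111.4 + 305.28 = 114.8 m.
Depth below ground = 160 − 114.8 = 45 m.

45 m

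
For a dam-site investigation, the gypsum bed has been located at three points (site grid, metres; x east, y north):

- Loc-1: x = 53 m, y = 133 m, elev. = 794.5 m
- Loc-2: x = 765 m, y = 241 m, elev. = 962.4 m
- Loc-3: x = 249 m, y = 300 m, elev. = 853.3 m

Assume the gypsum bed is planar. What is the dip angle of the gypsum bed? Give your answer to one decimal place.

13.5°

Two edge vectors: Loc-1→Loc-2 = (712, 108, 167.9), Loc-1→Loc-3 = (196, 167, 58.8).
Normal n = (Loc-1→Loc-2) × (Loc-1→Loc-3) = (-21688.9, -8957.2, 97736).
So ∂z/∂x = −n_x/n_z = 0.22191 and ∂z/∂y = −n_y/n_z = 0.09165.
Gradient magnitude |∇z| = √(a² + b²) = √(0.04925 + 0.00840) = 0.24009.
True dip = arctan(0.24009) = 13.5°, dipping toward WSW (azimuth ≈ 248°).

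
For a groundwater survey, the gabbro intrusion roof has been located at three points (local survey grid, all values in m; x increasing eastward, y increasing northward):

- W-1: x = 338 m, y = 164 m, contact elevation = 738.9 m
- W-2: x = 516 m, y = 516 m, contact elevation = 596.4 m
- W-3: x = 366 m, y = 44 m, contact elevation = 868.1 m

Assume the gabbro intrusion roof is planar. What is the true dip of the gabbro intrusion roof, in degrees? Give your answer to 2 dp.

Two edge vectors: W-1→W-2 = (178, 352, -142.5), W-1→W-3 = (28, -120, 129.2).
Normal n = (W-1→W-2) × (W-1→W-3) = (28378.4, -26987.6, -31216).
So ∂z/∂x = −n_x/n_z = 0.90910 and ∂z/∂y = −n_y/n_z = −0.86454.
Gradient magnitude |∇z| = √(a² + b²) = √(0.82646 + 0.74744) = 1.25455.
True dip = arctan(1.25455) = 51.44°, dipping toward NW (azimuth ≈ 314°).

51.44°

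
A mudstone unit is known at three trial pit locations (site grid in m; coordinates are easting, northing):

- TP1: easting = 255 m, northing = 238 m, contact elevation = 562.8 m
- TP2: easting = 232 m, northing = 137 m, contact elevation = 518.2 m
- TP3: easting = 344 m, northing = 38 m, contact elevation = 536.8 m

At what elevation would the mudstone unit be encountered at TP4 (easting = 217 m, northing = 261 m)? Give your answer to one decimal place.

552.9 m

Let the plane be z = a·easting + b·northing + c.
TP2−TP1: −23a − 101b = −44.6;  TP3−TP1: 89a − 200b = −26.
Solving gives a = 0.46317, b = 0.33611.
Then c = 562.8 − a·255 − b·238 = 364.70.
At (217, 261): z = 100.5 + 87.7 + 364.70 = 552.9 m.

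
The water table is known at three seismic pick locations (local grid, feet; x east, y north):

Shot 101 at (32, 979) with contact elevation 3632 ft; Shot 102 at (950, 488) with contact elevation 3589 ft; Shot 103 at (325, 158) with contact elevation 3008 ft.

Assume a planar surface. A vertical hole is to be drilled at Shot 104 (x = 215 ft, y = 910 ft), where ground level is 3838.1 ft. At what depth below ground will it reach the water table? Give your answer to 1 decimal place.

188.1 ft

Two edge vectors: Shot 101→Shot 102 = (918, -491, -43), Shot 101→Shot 103 = (293, -821, -624).
Normal n = (Shot 101→Shot 102) × (Shot 101→Shot 103) = (271081, 560233, -609815).
So ∂z/∂x = −n_x/n_z = 0.44453 and ∂z/∂y = −n_y/n_z = 0.91869.
Intercept c from Shot 101: 3632 − 14.22 − 899.40 = 2718.37.
At (215, 910): z_contact = 95.57 + 836.01 + 2718.37 = 3649.96 ft.
Depth below ground = 3838.1 − 3649.96 = 188.1 ft.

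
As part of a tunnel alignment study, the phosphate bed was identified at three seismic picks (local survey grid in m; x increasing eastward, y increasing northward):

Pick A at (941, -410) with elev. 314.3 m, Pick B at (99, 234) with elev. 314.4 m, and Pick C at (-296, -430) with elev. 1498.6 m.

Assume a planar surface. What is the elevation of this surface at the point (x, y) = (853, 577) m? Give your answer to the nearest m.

-813 m

Let the plane be z = a·x + b·y + c.
Pick B−Pick A: −842a + 644b = 0.1;  Pick C−Pick A: −1237a − 20b = 1184.3.
Solving gives a = −0.93758, b = −1.22569.
Then c = 314.3 − a·941 − b·-410 = 694.03.
At (853, 577): z = −799.8 − 707.2 + 694.03 = -812.9 m.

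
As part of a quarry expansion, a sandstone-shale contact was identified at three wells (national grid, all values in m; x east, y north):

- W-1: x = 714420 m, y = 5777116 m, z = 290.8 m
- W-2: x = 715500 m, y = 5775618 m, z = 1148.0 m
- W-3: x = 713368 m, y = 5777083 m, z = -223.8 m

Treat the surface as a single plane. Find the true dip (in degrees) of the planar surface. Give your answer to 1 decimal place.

28.4°

Two edge vectors: W-1→W-2 = (1080, -1498, 857.2), W-1→W-3 = (-1052, -33, -514.6).
Normal n = (W-1→W-2) × (W-1→W-3) = (799158.4, -346006.4, -1611536).
So ∂z/∂x = −n_x/n_z = 0.49590 and ∂z/∂y = −n_y/n_z = −0.21471.
Gradient magnitude |∇z| = √(a² + b²) = √(0.24592 + 0.04610) = 0.54038.
True dip = arctan(0.54038) = 28.4°, dipping toward WNW (azimuth ≈ 293°).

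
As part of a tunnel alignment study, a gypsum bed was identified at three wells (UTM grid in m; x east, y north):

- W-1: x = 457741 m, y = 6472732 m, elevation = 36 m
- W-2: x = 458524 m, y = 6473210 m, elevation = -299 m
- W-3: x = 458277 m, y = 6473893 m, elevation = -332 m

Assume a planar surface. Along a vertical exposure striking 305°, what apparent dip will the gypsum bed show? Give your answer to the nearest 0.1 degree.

9.8°

Two edge vectors: W-1→W-2 = (783, 478, -335), W-1→W-3 = (536, 1161, -368).
Normal n = (W-1→W-2) × (W-1→W-3) = (213031, 108584, 652855).
So ∂z/∂x = −n_x/n_z = −0.32631 and ∂z/∂y = −n_y/n_z = −0.16632.
Unit vector along 305° is (sin 305°, cos 305°) = (-0.8192, 0.5736).
Slope in that direction = a·(-0.8192) + b·(0.5736) = 0.17190.
Apparent dip = arctan|0.17190| = 9.8° (true dip is 20.1°, so apparent ≤ true as expected).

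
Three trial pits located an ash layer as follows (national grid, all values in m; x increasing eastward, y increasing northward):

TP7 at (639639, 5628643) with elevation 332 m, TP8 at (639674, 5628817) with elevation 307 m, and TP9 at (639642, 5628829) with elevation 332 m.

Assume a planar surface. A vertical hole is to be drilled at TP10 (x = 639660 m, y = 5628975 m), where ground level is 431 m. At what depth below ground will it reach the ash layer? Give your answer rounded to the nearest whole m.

Two edge vectors: TP7→TP8 = (35, 174, -25), TP7→TP9 = (3, 186, 0).
Normal n = (TP7→TP8) × (TP7→TP9) = (4650, -75, 5988).
So ∂z/∂x = −n_x/n_z = −0.77655311 and ∂z/∂y = −n_y/n_z = 0.01252505.
Intercept c from TP7: 332 + 496713.65 − 70499.04 = 426546.62.
At (639660, 5628975): z_contact = −496730.0 + 70503.2 + 426546.62 = 319.9 m.
Depth below ground = 431 − 319.9 = 111 m.

111 m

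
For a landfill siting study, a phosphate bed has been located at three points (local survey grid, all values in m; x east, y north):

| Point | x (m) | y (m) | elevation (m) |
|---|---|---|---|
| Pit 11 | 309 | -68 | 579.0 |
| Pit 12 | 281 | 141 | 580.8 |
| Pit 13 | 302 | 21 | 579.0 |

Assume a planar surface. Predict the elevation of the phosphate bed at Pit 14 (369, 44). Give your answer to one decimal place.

Two edge vectors: Pit 11→Pit 12 = (-28, 209, 1.8), Pit 11→Pit 13 = (-7, 89, 0).
Normal n = (Pit 11→Pit 12) × (Pit 11→Pit 13) = (-160.2, -12.6, -1029).
So ∂z/∂x = −n_x/n_z = −0.15569 and ∂z/∂y = −n_y/n_z = −0.01224.
Intercept c from Pit 11: 579 + 48.11 − 0.83 = 626.27.
At (369, 44): z = −57.4 − 0.5 + 626.27 = 568.3 m.

568.3 m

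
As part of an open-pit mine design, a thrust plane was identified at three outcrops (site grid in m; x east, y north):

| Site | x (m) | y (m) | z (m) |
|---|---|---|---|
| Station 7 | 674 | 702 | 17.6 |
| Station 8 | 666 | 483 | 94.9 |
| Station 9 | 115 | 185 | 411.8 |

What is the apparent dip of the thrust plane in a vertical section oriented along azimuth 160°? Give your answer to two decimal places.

10.43°

Two edge vectors: Station 7→Station 8 = (-8, -219, 77.3), Station 7→Station 9 = (-559, -517, 394.2).
Normal n = (Station 7→Station 8) × (Station 7→Station 9) = (-46365.7, -40057.1, -118285).
So ∂z/∂x = −n_x/n_z = −0.39198 and ∂z/∂y = −n_y/n_z = −0.33865.
Unit vector along 160° is (sin 160°, cos 160°) = (0.3420, -0.9397).
Slope in that direction = a·(0.3420) + b·(-0.9397) = 0.18416.
Apparent dip = arctan|0.18416| = 10.43° (true dip is 27.4°, so apparent ≤ true as expected).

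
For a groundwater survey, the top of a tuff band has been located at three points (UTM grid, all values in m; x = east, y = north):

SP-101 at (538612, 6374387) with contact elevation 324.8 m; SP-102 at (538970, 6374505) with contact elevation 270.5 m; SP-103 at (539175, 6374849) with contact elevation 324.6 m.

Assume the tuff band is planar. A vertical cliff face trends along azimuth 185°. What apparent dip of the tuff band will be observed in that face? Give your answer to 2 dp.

15.90°

Let the plane be z = a·x + b·y + c.
SP-102−SP-101: 358a + 118b = −54.3;  SP-103−SP-101: 563a + 462b = −0.2.
Solving gives a = −0.25326, b = 0.30819.
Unit vector along 185° is (sin 185°, cos 185°) = (-0.0872, -0.9962).
Slope in that direction = a·(-0.0872) + b·(-0.9962) = −0.28495.
Apparent dip = arctan|0.28495| = 15.90° (true dip is 21.7°, so apparent ≤ true as expected).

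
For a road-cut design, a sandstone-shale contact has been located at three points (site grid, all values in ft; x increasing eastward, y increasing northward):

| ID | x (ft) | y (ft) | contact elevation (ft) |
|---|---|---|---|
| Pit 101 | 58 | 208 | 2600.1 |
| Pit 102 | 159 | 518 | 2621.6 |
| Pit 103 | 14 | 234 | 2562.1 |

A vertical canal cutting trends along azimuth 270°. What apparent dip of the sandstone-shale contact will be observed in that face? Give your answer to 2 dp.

37.18°

Two edge vectors: Pit 101→Pit 102 = (101, 310, 21.5), Pit 101→Pit 103 = (-44, 26, -38).
Normal n = (Pit 101→Pit 102) × (Pit 101→Pit 103) = (-12339, 2892, 16266).
So ∂z/∂x = −n_x/n_z = 0.75858 and ∂z/∂y = −n_y/n_z = −0.17779.
Unit vector along 270° is (sin 270°, cos 270°) = (-1.0000, -0.0000).
Slope in that direction = a·(-1.0000) + b·(-0.0000) = −0.75858.
Apparent dip = arctan|0.75858| = 37.18° (true dip is 37.9°, so apparent ≤ true as expected).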